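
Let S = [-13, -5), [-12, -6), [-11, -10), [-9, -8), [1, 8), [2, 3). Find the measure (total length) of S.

15

Merged: [-13, -5), [1, 8).
Lengths: 8 + 7 = 15.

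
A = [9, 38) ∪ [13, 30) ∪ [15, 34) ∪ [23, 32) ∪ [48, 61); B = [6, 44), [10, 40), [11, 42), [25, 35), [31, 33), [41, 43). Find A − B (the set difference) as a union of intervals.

Merge the first list: [9, 38), [48, 61).
Merge the second list: [6, 44).
[9, 38): fully covered by B → removed.
[48, 61): no B overlap → unchanged.

[48, 61)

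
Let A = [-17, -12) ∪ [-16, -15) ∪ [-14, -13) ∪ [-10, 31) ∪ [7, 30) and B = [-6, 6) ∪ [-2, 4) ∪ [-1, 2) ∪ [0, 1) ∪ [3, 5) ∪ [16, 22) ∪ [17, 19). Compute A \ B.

Merge the first list: [-17, -12), [-10, 31).
Merge the second list: [-6, 6), [16, 22).
[-17, -12): no B overlap → unchanged.
[-10, 31) minus B → [-10, -6), [6, 16), [22, 31).

[-17, -12) ∪ [-10, -6) ∪ [6, 16) ∪ [22, 31)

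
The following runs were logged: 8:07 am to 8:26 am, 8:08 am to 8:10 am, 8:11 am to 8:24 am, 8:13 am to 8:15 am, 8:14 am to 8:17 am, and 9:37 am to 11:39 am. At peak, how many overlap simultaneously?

At 8:14 am, 4 of the intervals are simultaneously active.
No point has more.

4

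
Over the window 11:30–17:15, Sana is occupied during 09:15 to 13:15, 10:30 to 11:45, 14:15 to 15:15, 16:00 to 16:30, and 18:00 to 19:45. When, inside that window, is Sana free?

13:15-14:15, 15:15-16:00, 16:30-17:15

The merged coverage is 09:15-13:15, 14:15-15:15, 16:00-16:30, 18:00-19:45.
Uncovered inside 11:30-17:15: 13:15-14:15, 15:15-16:00, 16:30-17:15.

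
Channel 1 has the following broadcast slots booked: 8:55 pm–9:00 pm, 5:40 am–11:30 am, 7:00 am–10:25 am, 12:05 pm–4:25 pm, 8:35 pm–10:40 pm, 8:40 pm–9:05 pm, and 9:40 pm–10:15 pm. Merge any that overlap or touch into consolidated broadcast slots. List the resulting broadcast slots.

Sort by start: 5:40 am-11:30 am, 7:00 am-10:25 am, 12:05 pm-4:25 pm, 8:35 pm-10:40 pm, 8:40 pm-9:05 pm, 8:55 pm-9:00 pm, 9:40 pm-10:15 pm.
7:00 am-10:25 am overlaps/touches 5:40 am-11:30 am → extend to 5:40 am-11:30 am.
12:05 pm-4:25 pm is disjoint → start new block.
8:35 pm-10:40 pm is disjoint → start new block.
8:40 pm-9:05 pm overlaps/touches 8:35 pm-10:40 pm → extend to 8:35 pm-10:40 pm.
8:55 pm-9:00 pm overlaps/touches 8:35 pm-10:40 pm → extend to 8:35 pm-10:40 pm.
9:40 pm-10:15 pm overlaps/touches 8:35 pm-10:40 pm → extend to 8:35 pm-10:40 pm.

5:40 am-11:30 am, 12:05 pm-4:25 pm, 8:35 pm-10:40 pm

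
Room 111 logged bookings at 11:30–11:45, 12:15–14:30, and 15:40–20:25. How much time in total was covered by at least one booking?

Merged: 11:30-11:45, 12:15-14:30, 15:40-20:25.
Lengths: 15 min + 2 h 15 min + 4 h 45 min = 7 h 15 min.

7 h 15 min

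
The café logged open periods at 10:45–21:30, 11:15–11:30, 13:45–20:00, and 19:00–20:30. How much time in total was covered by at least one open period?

Merged: 10:45-21:30.
Length: 10 h 45 min.

10 h 45 min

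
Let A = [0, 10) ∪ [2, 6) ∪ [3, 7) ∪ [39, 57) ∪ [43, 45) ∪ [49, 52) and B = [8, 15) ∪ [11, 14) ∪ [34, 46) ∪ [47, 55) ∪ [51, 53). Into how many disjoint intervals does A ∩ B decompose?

A, merged: [0, 10), [39, 57).
B, merged: [8, 15), [34, 46), [47, 55).
A ∩ B = [8, 10), [39, 46), [47, 55).
That is 3 disjoint pieces.

3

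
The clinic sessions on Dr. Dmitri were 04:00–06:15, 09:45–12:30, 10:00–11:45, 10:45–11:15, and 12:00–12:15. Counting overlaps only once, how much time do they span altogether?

Merged: 04:00–06:15, 09:45–12:30.
Lengths: 2 h 15 min + 2 h 45 min = 5 h.

5 h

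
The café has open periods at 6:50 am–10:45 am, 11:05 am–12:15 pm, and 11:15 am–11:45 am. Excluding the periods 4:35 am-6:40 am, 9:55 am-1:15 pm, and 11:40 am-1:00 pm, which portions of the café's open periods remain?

Merge the first list: 6:50 am-10:45 am, 11:05 am-12:15 pm.
Merge the second list: 4:35 am-6:40 am, 9:55 am-1:15 pm.
6:50 am-10:45 am with B removed leaves 6:50 am-9:55 am.
11:05 am-12:15 pm lies entirely inside B → drops out.

6:50 am-9:55 am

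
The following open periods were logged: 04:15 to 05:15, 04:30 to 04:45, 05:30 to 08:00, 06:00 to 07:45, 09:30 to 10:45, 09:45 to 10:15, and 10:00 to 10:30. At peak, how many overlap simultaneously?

At 10:00, 3 of the intervals are simultaneously active.
No point has more.

3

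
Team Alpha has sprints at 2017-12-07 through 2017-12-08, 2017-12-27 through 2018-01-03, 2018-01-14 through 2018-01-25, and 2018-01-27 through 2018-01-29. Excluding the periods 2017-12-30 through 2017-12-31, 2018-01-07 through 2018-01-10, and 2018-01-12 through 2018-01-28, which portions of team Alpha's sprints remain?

2017-12-07 through 2017-12-08: nothing removed.
2017-12-27 through 2018-01-03 \ B = 2017-12-27 through 2017-12-29, 2018-01-01 through 2018-01-03.
2018-01-14 through 2018-01-25: entirely removed.
2018-01-27 through 2018-01-29 \ B = 2018-01-29 through 2018-01-29.

2017-12-07 through 2017-12-08, 2017-12-27 through 2017-12-29, 2018-01-01 through 2018-01-03, 2018-01-29 through 2018-01-29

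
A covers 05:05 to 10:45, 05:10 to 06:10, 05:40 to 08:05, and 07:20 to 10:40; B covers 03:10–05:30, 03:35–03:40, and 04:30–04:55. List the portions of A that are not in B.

05:30–10:45

Merge the first list: 05:05–10:45.
Merge the second list: 03:10–05:30.
05:05–10:45 \ B = 05:30–10:45.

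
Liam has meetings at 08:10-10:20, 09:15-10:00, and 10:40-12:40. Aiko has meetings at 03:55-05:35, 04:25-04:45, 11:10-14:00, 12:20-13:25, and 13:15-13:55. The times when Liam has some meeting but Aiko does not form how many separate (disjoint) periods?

2

First set merges to 08:10–10:20, 10:40–12:40.
Second set merges to 03:55–05:35, 11:10–14:00.
A \ B = 08:10–10:20, 10:40–11:10.
That is 2 disjoint pieces.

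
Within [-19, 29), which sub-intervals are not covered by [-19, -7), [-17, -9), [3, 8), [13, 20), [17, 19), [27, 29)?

[-7, 3) ∪ [8, 13) ∪ [20, 27)

After merging, the occupied span is [-19, -7), [3, 8), [13, 20), [27, 29).
Uncovered inside [-19, 29): [-7, 3), [8, 13), [20, 27).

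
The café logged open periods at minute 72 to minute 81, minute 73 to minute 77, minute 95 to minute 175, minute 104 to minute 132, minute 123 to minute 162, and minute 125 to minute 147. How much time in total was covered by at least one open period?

Merged: minute 72 to minute 81, minute 95 to minute 175.
Lengths: 9 minutes + 80 minutes = 89 minutes.

89 minutes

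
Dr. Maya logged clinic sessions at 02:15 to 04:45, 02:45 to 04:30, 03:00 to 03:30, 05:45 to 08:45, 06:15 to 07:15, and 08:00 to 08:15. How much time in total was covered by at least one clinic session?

5 h 30 min

Merged: 02:15-04:45, 05:45-08:45.
Lengths: 2 h 30 min + 3 h = 5 h 30 min.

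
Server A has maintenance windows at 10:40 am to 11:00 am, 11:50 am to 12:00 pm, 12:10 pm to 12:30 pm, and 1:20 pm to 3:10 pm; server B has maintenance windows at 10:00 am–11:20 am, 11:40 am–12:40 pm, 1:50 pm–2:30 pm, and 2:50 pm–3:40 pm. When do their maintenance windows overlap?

10:40 am–11:00 am ∩ B → 10:40 am–11:00 am.
11:50 am–12:00 pm ∩ B → 11:50 am–12:00 pm.
12:10 pm–12:30 pm ∩ B → 12:10 pm–12:30 pm.
1:20 pm–3:10 pm ∩ B → 1:50 pm–2:30 pm, 2:50 pm–3:10 pm.

10:40 am–11:00 am, 11:50 am–12:00 pm, 12:10 pm–12:30 pm, 1:50 pm–2:30 pm, 2:50 pm–3:10 pm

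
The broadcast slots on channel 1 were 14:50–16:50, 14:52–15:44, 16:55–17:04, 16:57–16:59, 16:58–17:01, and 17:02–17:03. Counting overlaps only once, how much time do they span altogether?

2 h 9 min

Merged: 14:50–16:50, 16:55–17:04.
Lengths: 2 h + 9 min = 2 h 9 min.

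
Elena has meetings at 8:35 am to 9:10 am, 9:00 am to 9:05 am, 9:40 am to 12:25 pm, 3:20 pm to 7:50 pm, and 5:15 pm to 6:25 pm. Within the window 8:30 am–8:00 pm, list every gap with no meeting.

8:30 am-8:35 am, 9:10 am-9:40 am, 12:25 pm-3:20 pm, 7:50 pm-8:00 pm

After merging, the occupied span is 8:35 am-9:10 am, 9:40 am-12:25 pm, 3:20 pm-7:50 pm.
Uncovered inside 8:30 am-8:00 pm: 8:30 am-8:35 am, 9:10 am-9:40 am, 12:25 pm-3:20 pm, 7:50 pm-8:00 pm.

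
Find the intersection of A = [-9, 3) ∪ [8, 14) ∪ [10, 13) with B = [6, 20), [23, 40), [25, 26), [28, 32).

Merge the first list: [-9, 3), [8, 14).
Merge the second list: [6, 20), [23, 40).
[-9, 3): no overlap with the second set.
[8, 14) meets the second set on [8, 14).

[8, 14)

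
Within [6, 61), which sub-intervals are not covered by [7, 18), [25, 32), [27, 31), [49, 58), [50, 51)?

[6, 7) ∪ [18, 25) ∪ [32, 49) ∪ [58, 61)

After merging, the occupied span is [7, 18), [25, 32), [49, 58).
Uncovered inside [6, 61): [6, 7), [18, 25), [32, 49), [58, 61).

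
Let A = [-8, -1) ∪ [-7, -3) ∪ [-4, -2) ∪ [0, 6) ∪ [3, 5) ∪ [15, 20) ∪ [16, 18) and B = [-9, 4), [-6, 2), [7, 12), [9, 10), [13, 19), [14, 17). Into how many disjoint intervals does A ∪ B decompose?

A, merged: [-8, -1), [0, 6), [15, 20).
B, merged: [-9, 4), [7, 12), [13, 19).
A ∪ B = [-9, 6), [7, 12), [13, 20).
That is 3 disjoint pieces.

3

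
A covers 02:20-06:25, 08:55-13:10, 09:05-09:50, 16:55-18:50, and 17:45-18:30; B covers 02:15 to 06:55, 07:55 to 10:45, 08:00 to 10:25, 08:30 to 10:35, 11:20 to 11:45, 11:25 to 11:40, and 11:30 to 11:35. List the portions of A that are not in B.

10:45–11:20, 11:45–13:10, 16:55–18:50

A, merged: 02:20–06:25, 08:55–13:10, 16:55–18:50.
B, merged: 02:15–06:55, 07:55–10:45, 11:20–11:45.
02:20–06:25 lies entirely inside B → drops out.
08:55–13:10 with B removed leaves 10:45–11:20, 11:45–13:10.
16:55–18:50 is untouched.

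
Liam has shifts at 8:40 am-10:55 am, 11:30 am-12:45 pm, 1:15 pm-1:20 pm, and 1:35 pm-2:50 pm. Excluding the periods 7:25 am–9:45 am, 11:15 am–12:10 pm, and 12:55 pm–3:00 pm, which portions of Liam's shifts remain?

9:45 am–10:55 am, 12:10 pm–12:45 pm

8:40 am–10:55 am \ B = 9:45 am–10:55 am.
11:30 am–12:45 pm \ B = 12:10 pm–12:45 pm.
1:15 pm–1:20 pm: entirely removed.
1:35 pm–2:50 pm: entirely removed.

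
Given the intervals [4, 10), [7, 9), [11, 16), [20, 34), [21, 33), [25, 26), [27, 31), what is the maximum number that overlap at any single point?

At 25, 3 of the intervals are simultaneously active.
No point has more.

3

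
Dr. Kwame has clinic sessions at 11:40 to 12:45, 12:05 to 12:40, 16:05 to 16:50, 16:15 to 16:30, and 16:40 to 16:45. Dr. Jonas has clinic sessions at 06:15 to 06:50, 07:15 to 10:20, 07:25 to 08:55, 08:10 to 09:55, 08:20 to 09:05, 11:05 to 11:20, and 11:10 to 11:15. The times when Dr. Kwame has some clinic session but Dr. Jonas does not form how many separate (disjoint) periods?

A, merged: 11:40-12:45, 16:05-16:50.
B, merged: 06:15-06:50, 07:15-10:20, 11:05-11:20.
A \ B = 11:40-12:45, 16:05-16:50.
That is 2 disjoint pieces.

2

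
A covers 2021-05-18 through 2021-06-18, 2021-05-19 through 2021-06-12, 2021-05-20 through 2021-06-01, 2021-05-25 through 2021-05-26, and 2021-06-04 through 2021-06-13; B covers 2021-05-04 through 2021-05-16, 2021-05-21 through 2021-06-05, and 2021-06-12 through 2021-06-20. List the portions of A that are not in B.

2021-05-18 through 2021-05-20, 2021-06-06 through 2021-06-11

First set merges to 2021-05-18 through 2021-06-18.
2021-05-18 through 2021-06-18 \ B = 2021-05-18 through 2021-05-20, 2021-06-06 through 2021-06-11.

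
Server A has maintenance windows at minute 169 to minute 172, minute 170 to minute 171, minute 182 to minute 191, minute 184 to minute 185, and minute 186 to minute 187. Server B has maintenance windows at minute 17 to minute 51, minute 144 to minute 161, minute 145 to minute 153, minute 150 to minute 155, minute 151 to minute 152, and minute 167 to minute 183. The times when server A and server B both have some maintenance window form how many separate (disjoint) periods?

Merge the first list: minute 169 to minute 172, minute 182 to minute 191.
Merge the second list: minute 17 to minute 51, minute 144 to minute 161, minute 167 to minute 183.
A ∩ B = minute 169 to minute 172, minute 182 to minute 183.
That is 2 disjoint pieces.

2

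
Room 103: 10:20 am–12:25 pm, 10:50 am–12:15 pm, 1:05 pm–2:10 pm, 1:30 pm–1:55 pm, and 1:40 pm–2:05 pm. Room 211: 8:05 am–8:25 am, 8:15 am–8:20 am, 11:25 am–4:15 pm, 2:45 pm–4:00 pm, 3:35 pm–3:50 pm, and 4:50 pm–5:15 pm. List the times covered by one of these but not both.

A, merged: 10:20 am-12:25 pm, 1:05 pm-2:10 pm.
B, merged: 8:05 am-8:25 am, 11:25 am-4:15 pm, 4:50 pm-5:15 pm.
A \ B = 10:20 am-11:25 am.
B \ A = 8:05 am-8:25 am, 12:25 pm-1:05 pm, 2:10 pm-4:15 pm, 4:50 pm-5:15 pm.
Union of the two gives the symmetric difference.

8:05 am-8:25 am, 10:20 am-11:25 am, 12:25 pm-1:05 pm, 2:10 pm-4:15 pm, 4:50 pm-5:15 pm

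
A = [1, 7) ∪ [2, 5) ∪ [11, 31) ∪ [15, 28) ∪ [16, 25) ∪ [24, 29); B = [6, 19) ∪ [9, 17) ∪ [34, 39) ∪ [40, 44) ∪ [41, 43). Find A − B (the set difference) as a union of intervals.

[1, 6) ∪ [19, 31)

Merge the first list: [1, 7), [11, 31).
Merge the second list: [6, 19), [34, 39), [40, 44).
[1, 7) minus B → [1, 6).
[11, 31) minus B → [19, 31).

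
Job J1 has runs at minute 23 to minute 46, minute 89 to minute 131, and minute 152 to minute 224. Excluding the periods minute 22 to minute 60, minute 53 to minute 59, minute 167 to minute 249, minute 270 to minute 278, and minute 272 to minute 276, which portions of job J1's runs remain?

minute 89 to minute 131, minute 152 to minute 167

Second set merges to minute 22 to minute 60, minute 167 to minute 249, minute 270 to minute 278.
minute 23 to minute 46: fully covered by B → removed.
minute 89 to minute 131: no B overlap → unchanged.
minute 152 to minute 224 minus B → minute 152 to minute 167.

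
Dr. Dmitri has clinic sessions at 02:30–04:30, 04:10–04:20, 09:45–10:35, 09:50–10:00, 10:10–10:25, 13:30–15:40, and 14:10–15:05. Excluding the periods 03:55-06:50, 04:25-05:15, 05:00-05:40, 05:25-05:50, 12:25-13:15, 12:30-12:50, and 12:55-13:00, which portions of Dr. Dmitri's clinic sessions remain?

02:30–03:55, 09:45–10:35, 13:30–15:40

A, merged: 02:30–04:30, 09:45–10:35, 13:30–15:40.
B, merged: 03:55–06:50, 12:25–13:15.
02:30–04:30 minus B → 02:30–03:55.
09:45–10:35: no B overlap → unchanged.
13:30–15:40: no B overlap → unchanged.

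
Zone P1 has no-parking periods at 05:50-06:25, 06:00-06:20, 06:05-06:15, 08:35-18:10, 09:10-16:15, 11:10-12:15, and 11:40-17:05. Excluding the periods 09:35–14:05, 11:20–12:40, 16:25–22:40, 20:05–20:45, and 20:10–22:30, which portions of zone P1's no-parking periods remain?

05:50–06:25, 08:35–09:35, 14:05–16:25

First set merges to 05:50–06:25, 08:35–18:10.
Second set merges to 09:35–14:05, 16:25–22:40.
05:50–06:25 is untouched.
08:35–18:10 with B removed leaves 08:35–09:35, 14:05–16:25.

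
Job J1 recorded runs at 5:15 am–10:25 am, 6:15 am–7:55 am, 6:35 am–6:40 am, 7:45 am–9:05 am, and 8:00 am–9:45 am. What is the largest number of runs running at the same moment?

3

Walk the sorted start/end points keeping a running depth.
The depth first hits 3 at 6:35 am.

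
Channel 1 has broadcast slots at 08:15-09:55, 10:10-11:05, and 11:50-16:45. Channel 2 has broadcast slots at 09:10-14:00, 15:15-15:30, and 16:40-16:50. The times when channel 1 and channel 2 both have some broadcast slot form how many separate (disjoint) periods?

5

A ∩ B = 09:10–09:55, 10:10–11:05, 11:50–14:00, 15:15–15:30, 16:40–16:45.
That is 5 disjoint pieces.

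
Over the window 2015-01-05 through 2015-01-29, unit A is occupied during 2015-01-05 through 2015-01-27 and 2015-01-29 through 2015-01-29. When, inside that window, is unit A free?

Covered (merged): 2015-01-05 through 2015-01-27, 2015-01-29 through 2015-01-29.
Complement within 2015-01-05 through 2015-01-29: 2015-01-28 through 2015-01-28.

2015-01-28 through 2015-01-28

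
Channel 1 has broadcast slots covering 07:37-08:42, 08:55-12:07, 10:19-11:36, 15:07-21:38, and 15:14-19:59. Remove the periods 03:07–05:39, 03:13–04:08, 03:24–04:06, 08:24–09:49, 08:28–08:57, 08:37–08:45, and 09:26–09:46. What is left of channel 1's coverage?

First set merges to 07:37–08:42, 08:55–12:07, 15:07–21:38.
Second set merges to 03:07–05:39, 08:24–09:49.
07:37–08:42 minus B → 07:37–08:24.
08:55–12:07 minus B → 09:49–12:07.
15:07–21:38: no B overlap → unchanged.

07:37–08:24, 09:49–12:07, 15:07–21:38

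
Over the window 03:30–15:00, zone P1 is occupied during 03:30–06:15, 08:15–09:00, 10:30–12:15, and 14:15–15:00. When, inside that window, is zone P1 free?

06:15-08:15, 09:00-10:30, 12:15-14:15

After merging, the occupied span is 03:30-06:15, 08:15-09:00, 10:30-12:15, 14:15-15:00.
Complement within 03:30-15:00: 06:15-08:15, 09:00-10:30, 12:15-14:15.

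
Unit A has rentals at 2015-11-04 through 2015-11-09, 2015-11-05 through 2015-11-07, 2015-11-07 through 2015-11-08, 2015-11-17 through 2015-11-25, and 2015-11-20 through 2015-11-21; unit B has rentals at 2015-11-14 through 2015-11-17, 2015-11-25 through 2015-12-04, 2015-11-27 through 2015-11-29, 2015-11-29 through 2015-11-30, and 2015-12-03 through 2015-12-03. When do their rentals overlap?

Merge the first list: 2015-11-04 through 2015-11-09, 2015-11-17 through 2015-11-25.
Merge the second list: 2015-11-14 through 2015-11-17, 2015-11-25 through 2015-12-04.
2015-11-04 through 2015-11-09: no overlap with the second set.
2015-11-17 through 2015-11-25 meets the second set on 2015-11-17 through 2015-11-17, 2015-11-25 through 2015-11-25.

2015-11-17 through 2015-11-17, 2015-11-25 through 2015-11-25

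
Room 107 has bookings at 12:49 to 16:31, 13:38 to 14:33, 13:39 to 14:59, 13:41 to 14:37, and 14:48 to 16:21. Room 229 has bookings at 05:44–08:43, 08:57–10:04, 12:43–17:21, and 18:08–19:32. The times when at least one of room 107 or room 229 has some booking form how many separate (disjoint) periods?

4

Merge the first list: 12:49-16:31.
A ∪ B = 05:44-08:43, 08:57-10:04, 12:43-17:21, 18:08-19:32.
That is 4 disjoint pieces.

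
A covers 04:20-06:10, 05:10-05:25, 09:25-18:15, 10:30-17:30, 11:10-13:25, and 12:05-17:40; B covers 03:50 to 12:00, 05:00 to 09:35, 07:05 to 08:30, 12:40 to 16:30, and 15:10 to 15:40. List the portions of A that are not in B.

12:00–12:40, 16:30–18:15

A, merged: 04:20–06:10, 09:25–18:15.
B, merged: 03:50–12:00, 12:40–16:30.
04:20–06:10 lies entirely inside B → drops out.
09:25–18:15 with B removed leaves 12:00–12:40, 16:30–18:15.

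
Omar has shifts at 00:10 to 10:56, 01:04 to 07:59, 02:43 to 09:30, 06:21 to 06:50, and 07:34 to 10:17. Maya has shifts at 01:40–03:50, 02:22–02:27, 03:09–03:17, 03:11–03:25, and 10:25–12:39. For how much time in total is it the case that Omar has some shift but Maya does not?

Merge the first list: 00:10-10:56.
Merge the second list: 01:40-03:50, 10:25-12:39.
A \ B = 00:10-01:40, 03:50-10:25.
Total: 1 h 30 min + 6 h 35 min = 8 h 5 min.

8 h 5 min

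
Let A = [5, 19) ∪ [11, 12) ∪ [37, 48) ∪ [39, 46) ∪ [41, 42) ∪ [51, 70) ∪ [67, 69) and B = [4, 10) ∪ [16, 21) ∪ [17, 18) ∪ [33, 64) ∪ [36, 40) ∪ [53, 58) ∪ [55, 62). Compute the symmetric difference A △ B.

A, merged: [5, 19), [37, 48), [51, 70).
B, merged: [4, 10), [16, 21), [33, 64).
A \ B = [10, 16), [64, 70).
B \ A = [4, 5), [19, 21), [33, 37), [48, 51).
Union of the two gives the symmetric difference.

[4, 5) ∪ [10, 16) ∪ [19, 21) ∪ [33, 37) ∪ [48, 51) ∪ [64, 70)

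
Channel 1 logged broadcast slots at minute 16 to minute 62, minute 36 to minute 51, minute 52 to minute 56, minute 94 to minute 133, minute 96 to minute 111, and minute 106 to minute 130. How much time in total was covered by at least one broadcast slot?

Merged: minute 16 to minute 62, minute 94 to minute 133.
Lengths: 46 minutes + 39 minutes = 85 minutes.

85 minutes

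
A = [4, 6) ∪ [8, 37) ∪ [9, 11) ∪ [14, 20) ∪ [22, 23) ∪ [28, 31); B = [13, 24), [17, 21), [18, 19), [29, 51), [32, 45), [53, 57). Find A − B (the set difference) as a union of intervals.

[4, 6) ∪ [8, 13) ∪ [24, 29)

First set merges to [4, 6), [8, 37).
Second set merges to [13, 24), [29, 51), [53, 57).
[4, 6) is untouched.
[8, 37) with B removed leaves [8, 13), [24, 29).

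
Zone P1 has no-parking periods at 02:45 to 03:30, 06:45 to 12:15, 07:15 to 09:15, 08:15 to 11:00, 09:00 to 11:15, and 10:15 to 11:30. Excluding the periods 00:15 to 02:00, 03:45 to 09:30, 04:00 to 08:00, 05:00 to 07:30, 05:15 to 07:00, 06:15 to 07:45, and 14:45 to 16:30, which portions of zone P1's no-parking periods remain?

02:45–03:30, 09:30–12:15

Merge the first list: 02:45–03:30, 06:45–12:15.
Merge the second list: 00:15–02:00, 03:45–09:30, 14:45–16:30.
02:45–03:30: nothing removed.
06:45–12:15 \ B = 09:30–12:15.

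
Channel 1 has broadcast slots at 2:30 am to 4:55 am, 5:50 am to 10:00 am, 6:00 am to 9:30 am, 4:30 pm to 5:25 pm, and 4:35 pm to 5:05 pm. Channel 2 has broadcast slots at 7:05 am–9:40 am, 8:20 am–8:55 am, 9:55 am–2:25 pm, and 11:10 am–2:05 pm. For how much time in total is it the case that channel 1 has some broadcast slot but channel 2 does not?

First set merges to 2:30 am–4:55 am, 5:50 am–10:00 am, 4:30 pm–5:25 pm.
Second set merges to 7:05 am–9:40 am, 9:55 am–2:25 pm.
A \ B = 2:30 am–4:55 am, 5:50 am–7:05 am, 9:40 am–9:55 am, 4:30 pm–5:25 pm.
Total: 2 h 25 min + 1 h 15 min + 15 min + 55 min = 4 h 50 min.

4 h 50 min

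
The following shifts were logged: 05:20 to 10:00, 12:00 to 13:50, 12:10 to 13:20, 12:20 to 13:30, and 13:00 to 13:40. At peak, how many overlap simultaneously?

Walk the sorted start/end points keeping a running depth.
The depth first hits 4 at 13:00.

4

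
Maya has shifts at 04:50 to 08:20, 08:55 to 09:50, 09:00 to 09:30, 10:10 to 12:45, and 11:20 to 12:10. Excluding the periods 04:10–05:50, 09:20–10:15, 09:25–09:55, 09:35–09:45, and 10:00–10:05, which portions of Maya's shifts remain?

First set merges to 04:50–08:20, 08:55–09:50, 10:10–12:45.
Second set merges to 04:10–05:50, 09:20–10:15.
04:50–08:20 \ B = 05:50–08:20.
08:55–09:50 \ B = 08:55–09:20.
10:10–12:45 \ B = 10:15–12:45.

05:50–08:20, 08:55–09:20, 10:15–12:45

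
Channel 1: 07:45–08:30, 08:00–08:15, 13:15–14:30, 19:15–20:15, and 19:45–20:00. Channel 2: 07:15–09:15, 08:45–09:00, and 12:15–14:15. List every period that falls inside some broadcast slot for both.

A, merged: 07:45–08:30, 13:15–14:30, 19:15–20:15.
B, merged: 07:15–09:15, 12:15–14:15.
07:45–08:30 meets the second set on 07:45–08:30.
13:15–14:30 meets the second set on 13:15–14:15.
19:15–20:15: no overlap with the second set.

07:45–08:30, 13:15–14:15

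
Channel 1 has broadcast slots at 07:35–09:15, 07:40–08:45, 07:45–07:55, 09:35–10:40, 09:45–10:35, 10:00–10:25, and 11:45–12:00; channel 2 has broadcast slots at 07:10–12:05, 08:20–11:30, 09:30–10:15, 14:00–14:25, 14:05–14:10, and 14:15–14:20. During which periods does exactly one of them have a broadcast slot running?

07:10-07:35, 09:15-09:35, 10:40-11:45, 12:00-12:05, 14:00-14:25

Merge the first list: 07:35-09:15, 09:35-10:40, 11:45-12:00.
Merge the second list: 07:10-12:05, 14:00-14:25.
A but not B: none.
B but not A: 07:10-07:35, 09:15-09:35, 10:40-11:45, 12:00-12:05, 14:00-14:25.
Combining gives A △ B.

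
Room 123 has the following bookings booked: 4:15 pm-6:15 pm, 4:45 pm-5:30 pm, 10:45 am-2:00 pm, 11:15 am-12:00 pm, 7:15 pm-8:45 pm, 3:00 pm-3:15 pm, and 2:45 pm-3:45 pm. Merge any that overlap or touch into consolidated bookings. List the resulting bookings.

10:45 am–2:00 pm, 2:45 pm–3:45 pm, 4:15 pm–6:15 pm, 7:15 pm–8:45 pm

Sort by start: 10:45 am–2:00 pm, 11:15 am–12:00 pm, 2:45 pm–3:45 pm, 3:00 pm–3:15 pm, 4:15 pm–6:15 pm, 4:45 pm–5:30 pm, 7:15 pm–8:45 pm.
11:15 am–12:00 pm overlaps/touches 10:45 am–2:00 pm → extend to 10:45 am–2:00 pm.
2:45 pm–3:45 pm is disjoint → start new block.
3:00 pm–3:15 pm overlaps/touches 2:45 pm–3:45 pm → extend to 2:45 pm–3:45 pm.
4:15 pm–6:15 pm is disjoint → start new block.
4:45 pm–5:30 pm overlaps/touches 4:15 pm–6:15 pm → extend to 4:15 pm–6:15 pm.
7:15 pm–8:45 pm is disjoint → start new block.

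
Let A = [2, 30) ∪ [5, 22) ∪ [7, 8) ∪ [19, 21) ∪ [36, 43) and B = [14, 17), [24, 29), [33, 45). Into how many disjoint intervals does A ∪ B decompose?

2

A, merged: [2, 30), [36, 43).
A ∪ B = [2, 30), [33, 45).
That is 2 disjoint pieces.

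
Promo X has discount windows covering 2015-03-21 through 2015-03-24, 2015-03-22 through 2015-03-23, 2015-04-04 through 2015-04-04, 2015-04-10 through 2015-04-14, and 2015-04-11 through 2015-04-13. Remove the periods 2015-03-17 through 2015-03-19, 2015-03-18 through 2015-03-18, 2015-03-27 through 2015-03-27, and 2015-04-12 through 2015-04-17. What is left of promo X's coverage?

A, merged: 2015-03-21 through 2015-03-24, 2015-04-04 through 2015-04-04, 2015-04-10 through 2015-04-14.
B, merged: 2015-03-17 through 2015-03-19, 2015-03-27 through 2015-03-27, 2015-04-12 through 2015-04-17.
2015-03-21 through 2015-03-24 is untouched.
2015-04-04 through 2015-04-04 is untouched.
2015-04-10 through 2015-04-14 with B removed leaves 2015-04-10 through 2015-04-11.

2015-03-21 through 2015-03-24, 2015-04-04 through 2015-04-04, 2015-04-10 through 2015-04-11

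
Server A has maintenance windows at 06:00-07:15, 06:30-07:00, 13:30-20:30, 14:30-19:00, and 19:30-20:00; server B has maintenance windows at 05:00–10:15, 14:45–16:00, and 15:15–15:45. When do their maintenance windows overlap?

A, merged: 06:00-07:15, 13:30-20:30.
B, merged: 05:00-10:15, 14:45-16:00.
06:00-07:15 overlaps B on 06:00-07:15.
13:30-20:30 overlaps B on 14:45-16:00.

06:00-07:15, 14:45-16:00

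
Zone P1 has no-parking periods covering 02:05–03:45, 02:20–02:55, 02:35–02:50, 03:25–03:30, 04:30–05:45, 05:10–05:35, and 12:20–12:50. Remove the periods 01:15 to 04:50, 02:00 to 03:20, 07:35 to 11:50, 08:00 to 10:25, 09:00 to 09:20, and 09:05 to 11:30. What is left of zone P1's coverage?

04:50–05:45, 12:20–12:50

A, merged: 02:05–03:45, 04:30–05:45, 12:20–12:50.
B, merged: 01:15–04:50, 07:35–11:50.
02:05–03:45 lies entirely inside B → drops out.
04:30–05:45 with B removed leaves 04:50–05:45.
12:20–12:50 is untouched.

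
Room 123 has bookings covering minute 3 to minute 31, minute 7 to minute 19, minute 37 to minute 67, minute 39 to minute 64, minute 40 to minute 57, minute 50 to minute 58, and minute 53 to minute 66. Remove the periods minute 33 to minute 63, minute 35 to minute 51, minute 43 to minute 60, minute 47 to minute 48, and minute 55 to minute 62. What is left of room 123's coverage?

minute 3 to minute 31, minute 63 to minute 67

A, merged: minute 3 to minute 31, minute 37 to minute 67.
B, merged: minute 33 to minute 63.
minute 3 to minute 31 is untouched.
minute 37 to minute 67 with B removed leaves minute 63 to minute 67.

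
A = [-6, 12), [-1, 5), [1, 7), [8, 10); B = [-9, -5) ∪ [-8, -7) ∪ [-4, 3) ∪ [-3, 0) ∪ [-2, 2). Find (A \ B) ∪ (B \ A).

First set merges to [-6, 12).
Second set merges to [-9, -5), [-4, 3).
Only in the first: [-5, -4), [3, 12).
Only in the second: [-9, -6).
Together these are the periods covered by exactly one.

[-9, -6) ∪ [-5, -4) ∪ [3, 12)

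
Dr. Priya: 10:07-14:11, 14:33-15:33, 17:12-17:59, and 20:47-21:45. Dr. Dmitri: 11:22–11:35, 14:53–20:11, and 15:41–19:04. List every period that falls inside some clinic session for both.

11:22-11:35, 14:53-15:33, 17:12-17:59

Merge the second list: 11:22-11:35, 14:53-20:11.
10:07-14:11 meets the second set on 11:22-11:35.
14:33-15:33 meets the second set on 14:53-15:33.
17:12-17:59 meets the second set on 17:12-17:59.
20:47-21:45: no overlap with the second set.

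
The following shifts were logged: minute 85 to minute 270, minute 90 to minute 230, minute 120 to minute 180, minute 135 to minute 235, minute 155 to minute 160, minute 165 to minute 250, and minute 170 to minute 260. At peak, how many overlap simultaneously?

Sweep endpoints in order; track running count of active intervals.
Peak of 6 reached at minute 170.

6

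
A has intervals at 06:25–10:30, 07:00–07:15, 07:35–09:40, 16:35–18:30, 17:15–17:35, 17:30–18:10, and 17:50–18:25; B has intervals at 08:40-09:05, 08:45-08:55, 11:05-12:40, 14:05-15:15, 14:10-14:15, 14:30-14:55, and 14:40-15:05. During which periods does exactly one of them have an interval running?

06:25–08:40, 09:05–10:30, 11:05–12:40, 14:05–15:15, 16:35–18:30

A, merged: 06:25–10:30, 16:35–18:30.
B, merged: 08:40–09:05, 11:05–12:40, 14:05–15:15.
Only in the first: 06:25–08:40, 09:05–10:30, 16:35–18:30.
Only in the second: 11:05–12:40, 14:05–15:15.
Together these are the periods covered by exactly one.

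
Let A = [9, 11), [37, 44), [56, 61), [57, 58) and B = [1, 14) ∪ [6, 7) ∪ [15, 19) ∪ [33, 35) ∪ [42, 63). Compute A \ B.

Merge the first list: [9, 11), [37, 44), [56, 61).
Merge the second list: [1, 14), [15, 19), [33, 35), [42, 63).
[9, 11): entirely removed.
[37, 44) \ B = [37, 42).
[56, 61): entirely removed.

[37, 42)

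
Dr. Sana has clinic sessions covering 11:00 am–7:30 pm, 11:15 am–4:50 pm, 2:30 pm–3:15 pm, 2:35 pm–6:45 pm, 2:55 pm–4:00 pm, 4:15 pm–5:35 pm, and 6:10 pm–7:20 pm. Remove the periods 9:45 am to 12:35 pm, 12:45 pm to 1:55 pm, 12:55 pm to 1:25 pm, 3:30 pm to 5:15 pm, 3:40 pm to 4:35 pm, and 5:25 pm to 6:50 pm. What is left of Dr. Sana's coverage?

Merge the first list: 11:00 am–7:30 pm.
Merge the second list: 9:45 am–12:35 pm, 12:45 pm–1:55 pm, 3:30 pm–5:15 pm, 5:25 pm–6:50 pm.
11:00 am–7:30 pm with B removed leaves 12:35 pm–12:45 pm, 1:55 pm–3:30 pm, 5:15 pm–5:25 pm, 6:50 pm–7:30 pm.

12:35 pm–12:45 pm, 1:55 pm–3:30 pm, 5:15 pm–5:25 pm, 6:50 pm–7:30 pm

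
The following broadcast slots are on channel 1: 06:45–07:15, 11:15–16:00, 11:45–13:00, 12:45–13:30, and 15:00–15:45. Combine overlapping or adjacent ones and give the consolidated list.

11:15-16:00 is disjoint → start new block.
11:45-13:00 overlaps/touches 11:15-16:00 → extend to 11:15-16:00.
12:45-13:30 overlaps/touches 11:15-16:00 → extend to 11:15-16:00.
15:00-15:45 overlaps/touches 11:15-16:00 → extend to 11:15-16:00.

06:45-07:15, 11:15-16:00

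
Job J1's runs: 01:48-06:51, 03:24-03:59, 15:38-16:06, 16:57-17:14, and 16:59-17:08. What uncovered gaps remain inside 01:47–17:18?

01:47-01:48, 06:51-15:38, 16:06-16:57, 17:14-17:18

The merged coverage is 01:48-06:51, 15:38-16:06, 16:57-17:14.
Gaps within 01:47-17:18: 01:47-01:48, 06:51-15:38, 16:06-16:57, 17:14-17:18.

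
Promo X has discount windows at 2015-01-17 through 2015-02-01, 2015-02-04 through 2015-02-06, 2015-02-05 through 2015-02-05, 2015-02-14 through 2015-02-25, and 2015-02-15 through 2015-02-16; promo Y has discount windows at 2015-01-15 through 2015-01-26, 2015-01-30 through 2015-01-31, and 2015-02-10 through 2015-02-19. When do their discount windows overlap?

A, merged: 2015-01-17 through 2015-02-01, 2015-02-04 through 2015-02-06, 2015-02-14 through 2015-02-25.
2015-01-17 through 2015-02-01 overlaps B on 2015-01-17 through 2015-01-26, 2015-01-30 through 2015-01-31.
2015-02-04 through 2015-02-06 falls entirely outside B.
2015-02-14 through 2015-02-25 overlaps B on 2015-02-14 through 2015-02-19.

2015-01-17 through 2015-01-26, 2015-01-30 through 2015-01-31, 2015-02-14 through 2015-02-19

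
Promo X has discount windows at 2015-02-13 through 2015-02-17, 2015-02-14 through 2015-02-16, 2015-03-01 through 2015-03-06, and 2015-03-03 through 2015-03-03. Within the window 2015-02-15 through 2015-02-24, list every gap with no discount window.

After merging, the occupied span is 2015-02-13 through 2015-02-17, 2015-03-01 through 2015-03-06.
Gaps within 2015-02-15 through 2015-02-24: 2015-02-18 through 2015-02-24.

2015-02-18 through 2015-02-24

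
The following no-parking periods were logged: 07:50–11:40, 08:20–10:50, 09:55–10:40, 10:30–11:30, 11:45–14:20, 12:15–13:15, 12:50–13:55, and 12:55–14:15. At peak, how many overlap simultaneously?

Sweep endpoints in order; track running count of active intervals.
Peak of 4 reached at 10:30.

4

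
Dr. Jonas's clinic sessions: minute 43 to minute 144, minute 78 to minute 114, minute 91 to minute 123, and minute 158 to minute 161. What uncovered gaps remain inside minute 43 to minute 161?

minute 144 to minute 158

Covered (merged): minute 43 to minute 144, minute 158 to minute 161.
Complement within minute 43 to minute 161: minute 144 to minute 158.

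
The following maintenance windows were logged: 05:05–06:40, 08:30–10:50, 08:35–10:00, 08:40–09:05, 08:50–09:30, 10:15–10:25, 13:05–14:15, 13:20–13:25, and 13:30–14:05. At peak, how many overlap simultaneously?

Walk the sorted start/end points keeping a running depth.
The depth first hits 4 at 08:50.

4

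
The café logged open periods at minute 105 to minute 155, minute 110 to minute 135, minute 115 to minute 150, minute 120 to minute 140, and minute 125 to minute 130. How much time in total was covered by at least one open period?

Merged: minute 105 to minute 155.
Length: 50 minutes.

50 minutes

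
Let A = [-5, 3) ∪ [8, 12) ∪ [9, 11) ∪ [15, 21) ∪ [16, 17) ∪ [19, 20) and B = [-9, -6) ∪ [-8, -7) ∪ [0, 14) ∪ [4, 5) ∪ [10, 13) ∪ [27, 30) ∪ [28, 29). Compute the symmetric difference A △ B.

[-9, -6) ∪ [-5, 0) ∪ [3, 8) ∪ [12, 14) ∪ [15, 21) ∪ [27, 30)

First set merges to [-5, 3), [8, 12), [15, 21).
Second set merges to [-9, -6), [0, 14), [27, 30).
A \ B = [-5, 0), [15, 21).
B \ A = [-9, -6), [3, 8), [12, 14), [27, 30).
Union of the two gives the symmetric difference.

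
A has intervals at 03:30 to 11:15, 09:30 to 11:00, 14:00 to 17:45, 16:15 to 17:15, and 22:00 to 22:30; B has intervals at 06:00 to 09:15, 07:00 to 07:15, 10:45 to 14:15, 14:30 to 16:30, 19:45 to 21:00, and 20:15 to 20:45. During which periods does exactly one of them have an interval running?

First set merges to 03:30–11:15, 14:00–17:45, 22:00–22:30.
Second set merges to 06:00–09:15, 10:45–14:15, 14:30–16:30, 19:45–21:00.
A but not B: 03:30–06:00, 09:15–10:45, 14:15–14:30, 16:30–17:45, 22:00–22:30.
B but not A: 11:15–14:00, 19:45–21:00.
Combining gives A △ B.

03:30–06:00, 09:15–10:45, 11:15–14:00, 14:15–14:30, 16:30–17:45, 19:45–21:00, 22:00–22:30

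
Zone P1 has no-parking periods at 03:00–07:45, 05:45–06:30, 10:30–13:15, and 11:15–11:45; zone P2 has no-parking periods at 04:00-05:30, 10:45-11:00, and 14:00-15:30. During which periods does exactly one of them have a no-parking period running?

03:00–04:00, 05:30–07:45, 10:30–10:45, 11:00–13:15, 14:00–15:30

First set merges to 03:00–07:45, 10:30–13:15.
A \ B = 03:00–04:00, 05:30–07:45, 10:30–10:45, 11:00–13:15.
B \ A = 14:00–15:30.
Union of the two gives the symmetric difference.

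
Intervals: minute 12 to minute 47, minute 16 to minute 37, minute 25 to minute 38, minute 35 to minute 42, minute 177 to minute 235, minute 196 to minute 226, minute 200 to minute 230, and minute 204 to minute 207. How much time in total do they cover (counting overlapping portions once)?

Merged: minute 12 to minute 47, minute 177 to minute 235.
Lengths: 35 minutes + 58 minutes = 93 minutes.

93 minutes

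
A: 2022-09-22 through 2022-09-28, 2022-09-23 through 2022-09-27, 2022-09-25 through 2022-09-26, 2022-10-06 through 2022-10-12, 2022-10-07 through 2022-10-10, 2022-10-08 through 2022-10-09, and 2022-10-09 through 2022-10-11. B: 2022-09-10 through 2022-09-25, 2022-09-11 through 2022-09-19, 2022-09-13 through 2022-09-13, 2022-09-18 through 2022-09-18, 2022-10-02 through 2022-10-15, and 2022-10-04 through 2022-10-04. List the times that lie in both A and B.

First set merges to 2022-09-22 through 2022-09-28, 2022-10-06 through 2022-10-12.
Second set merges to 2022-09-10 through 2022-09-25, 2022-10-02 through 2022-10-15.
2022-09-22 through 2022-09-28 meets the second set on 2022-09-22 through 2022-09-25.
2022-10-06 through 2022-10-12 meets the second set on 2022-10-06 through 2022-10-12.

2022-09-22 through 2022-09-25, 2022-10-06 through 2022-10-12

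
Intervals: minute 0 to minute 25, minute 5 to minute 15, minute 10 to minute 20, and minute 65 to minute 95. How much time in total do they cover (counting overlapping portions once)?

55 minutes

Merged: minute 0 to minute 25, minute 65 to minute 95.
Lengths: 25 minutes + 30 minutes = 55 minutes.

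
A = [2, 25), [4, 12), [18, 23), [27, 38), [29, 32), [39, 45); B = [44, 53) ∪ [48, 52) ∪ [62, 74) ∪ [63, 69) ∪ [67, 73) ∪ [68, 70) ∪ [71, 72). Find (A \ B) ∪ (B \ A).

Merge the first list: [2, 25), [27, 38), [39, 45).
Merge the second list: [44, 53), [62, 74).
A \ B = [2, 25), [27, 38), [39, 44).
B \ A = [45, 53), [62, 74).
Union of the two gives the symmetric difference.

[2, 25) ∪ [27, 38) ∪ [39, 44) ∪ [45, 53) ∪ [62, 74)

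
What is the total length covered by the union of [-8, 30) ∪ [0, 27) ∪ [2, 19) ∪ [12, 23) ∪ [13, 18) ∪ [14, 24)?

38

Merged: [-8, 30).
Length: 38.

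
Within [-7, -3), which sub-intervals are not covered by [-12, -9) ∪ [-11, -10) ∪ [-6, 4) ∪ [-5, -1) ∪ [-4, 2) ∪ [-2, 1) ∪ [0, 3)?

After merging, the occupied span is [-12, -9), [-6, 4).
Uncovered inside [-7, -3): [-7, -6).

[-7, -6)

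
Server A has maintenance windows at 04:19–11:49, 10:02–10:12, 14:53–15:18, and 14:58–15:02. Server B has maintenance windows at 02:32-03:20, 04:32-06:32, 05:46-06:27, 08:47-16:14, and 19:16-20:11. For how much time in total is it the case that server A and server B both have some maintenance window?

5 h 27 min

A, merged: 04:19–11:49, 14:53–15:18.
B, merged: 02:32–03:20, 04:32–06:32, 08:47–16:14, 19:16–20:11.
A ∩ B = 04:32–06:32, 08:47–11:49, 14:53–15:18.
Total: 2 h + 3 h 2 min + 25 min = 5 h 27 min.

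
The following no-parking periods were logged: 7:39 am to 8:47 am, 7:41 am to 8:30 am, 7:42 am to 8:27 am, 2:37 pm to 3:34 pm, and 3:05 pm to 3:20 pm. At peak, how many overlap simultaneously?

Sweep endpoints in order; track running count of active intervals.
Peak of 3 reached at 7:42 am.

3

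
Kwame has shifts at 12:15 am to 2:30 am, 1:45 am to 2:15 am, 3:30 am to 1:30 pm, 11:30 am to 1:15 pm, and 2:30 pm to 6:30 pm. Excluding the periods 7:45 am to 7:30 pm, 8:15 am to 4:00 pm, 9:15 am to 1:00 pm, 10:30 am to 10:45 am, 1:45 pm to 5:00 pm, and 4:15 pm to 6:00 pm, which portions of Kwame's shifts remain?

A, merged: 12:15 am–2:30 am, 3:30 am–1:30 pm, 2:30 pm–6:30 pm.
B, merged: 7:45 am–7:30 pm.
12:15 am–2:30 am is untouched.
3:30 am–1:30 pm with B removed leaves 3:30 am–7:45 am.
2:30 pm–6:30 pm lies entirely inside B → drops out.

12:15 am–2:30 am, 3:30 am–7:45 am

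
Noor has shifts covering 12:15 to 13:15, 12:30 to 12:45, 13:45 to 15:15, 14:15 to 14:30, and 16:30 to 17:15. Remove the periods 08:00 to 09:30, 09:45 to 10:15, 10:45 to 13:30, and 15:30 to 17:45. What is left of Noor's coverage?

13:45–15:15

A, merged: 12:15–13:15, 13:45–15:15, 16:30–17:15.
12:15–13:15: fully covered by B → removed.
13:45–15:15: no B overlap → unchanged.
16:30–17:15: fully covered by B → removed.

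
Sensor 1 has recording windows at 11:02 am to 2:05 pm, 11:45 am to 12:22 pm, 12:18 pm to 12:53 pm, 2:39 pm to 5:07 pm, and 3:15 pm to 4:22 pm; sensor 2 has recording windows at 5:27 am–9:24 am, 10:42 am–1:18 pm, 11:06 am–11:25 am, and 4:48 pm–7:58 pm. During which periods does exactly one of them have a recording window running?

Merge the first list: 11:02 am-2:05 pm, 2:39 pm-5:07 pm.
Merge the second list: 5:27 am-9:24 am, 10:42 am-1:18 pm, 4:48 pm-7:58 pm.
A \ B = 1:18 pm-2:05 pm, 2:39 pm-4:48 pm.
B \ A = 5:27 am-9:24 am, 10:42 am-11:02 am, 5:07 pm-7:58 pm.
Union of the two gives the symmetric difference.

5:27 am-9:24 am, 10:42 am-11:02 am, 1:18 pm-2:05 pm, 2:39 pm-4:48 pm, 5:07 pm-7:58 pm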